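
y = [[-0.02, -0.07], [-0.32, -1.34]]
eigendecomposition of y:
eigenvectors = [[0.97, 0.05], [-0.23, 1.0]]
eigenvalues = [-0.0, -1.36]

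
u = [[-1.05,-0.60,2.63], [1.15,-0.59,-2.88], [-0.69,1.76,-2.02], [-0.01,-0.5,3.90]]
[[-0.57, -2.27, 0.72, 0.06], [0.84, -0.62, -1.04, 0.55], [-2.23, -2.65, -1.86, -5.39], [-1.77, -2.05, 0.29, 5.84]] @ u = [[-2.51, 2.92, 3.82], [-0.88, -2.24, 8.24], [0.63, 2.32, -15.50], [-0.76, -0.14, 23.44]]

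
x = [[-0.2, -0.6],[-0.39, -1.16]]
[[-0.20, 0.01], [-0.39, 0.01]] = x@[[0.08, -0.0], [0.31, -0.01]]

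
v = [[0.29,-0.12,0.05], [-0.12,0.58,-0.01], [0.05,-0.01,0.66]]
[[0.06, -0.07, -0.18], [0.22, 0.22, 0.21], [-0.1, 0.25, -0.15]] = v @ [[0.43, -0.16, -0.48], [0.46, 0.35, 0.26], [-0.17, 0.39, -0.19]]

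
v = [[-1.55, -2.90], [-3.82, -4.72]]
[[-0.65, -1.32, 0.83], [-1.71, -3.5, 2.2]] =v @[[0.51, 1.04, -0.65], [-0.05, -0.10, 0.06]]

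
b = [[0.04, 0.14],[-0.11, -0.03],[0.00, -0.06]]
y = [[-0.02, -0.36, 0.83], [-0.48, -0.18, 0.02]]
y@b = [[0.04, -0.04], [0.0, -0.06]]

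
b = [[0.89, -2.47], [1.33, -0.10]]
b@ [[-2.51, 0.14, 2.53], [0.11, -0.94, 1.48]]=[[-2.51, 2.45, -1.40], [-3.35, 0.28, 3.22]]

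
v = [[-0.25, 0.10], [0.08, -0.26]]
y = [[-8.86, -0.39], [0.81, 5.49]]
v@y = [[2.3, 0.65], [-0.92, -1.46]]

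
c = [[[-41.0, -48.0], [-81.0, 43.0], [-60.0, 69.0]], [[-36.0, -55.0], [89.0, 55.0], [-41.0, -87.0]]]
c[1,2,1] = -87.0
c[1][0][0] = -36.0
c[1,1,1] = 55.0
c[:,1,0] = [-81.0, 89.0]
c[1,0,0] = -36.0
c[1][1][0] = 89.0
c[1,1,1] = 55.0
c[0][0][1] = -48.0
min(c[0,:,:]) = -81.0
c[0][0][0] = -41.0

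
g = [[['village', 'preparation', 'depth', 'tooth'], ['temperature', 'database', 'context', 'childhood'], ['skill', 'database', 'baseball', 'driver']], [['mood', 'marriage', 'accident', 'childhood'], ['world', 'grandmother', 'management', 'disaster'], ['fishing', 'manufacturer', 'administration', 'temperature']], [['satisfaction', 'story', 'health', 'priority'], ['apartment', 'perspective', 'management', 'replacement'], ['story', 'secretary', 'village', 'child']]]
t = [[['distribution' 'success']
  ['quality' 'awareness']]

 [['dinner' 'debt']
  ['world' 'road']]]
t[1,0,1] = 'debt'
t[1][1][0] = 'world'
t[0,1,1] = 'awareness'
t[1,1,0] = 'world'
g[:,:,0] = [['village', 'temperature', 'skill'], ['mood', 'world', 'fishing'], ['satisfaction', 'apartment', 'story']]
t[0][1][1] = 'awareness'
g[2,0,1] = 'story'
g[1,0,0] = 'mood'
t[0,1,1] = 'awareness'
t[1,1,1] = 'road'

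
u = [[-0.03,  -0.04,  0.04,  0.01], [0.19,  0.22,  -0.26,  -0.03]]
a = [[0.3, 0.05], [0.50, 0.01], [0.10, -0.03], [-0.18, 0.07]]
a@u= [[0.0, -0.00, -0.0, 0.0],[-0.01, -0.02, 0.02, 0.0],[-0.01, -0.01, 0.01, 0.00],[0.02, 0.02, -0.03, -0.00]]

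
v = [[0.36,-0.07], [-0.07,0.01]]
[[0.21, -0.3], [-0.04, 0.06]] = v@[[0.73, -0.69], [0.69, 0.73]]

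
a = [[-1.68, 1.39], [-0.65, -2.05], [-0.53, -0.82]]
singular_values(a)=[2.63, 1.85]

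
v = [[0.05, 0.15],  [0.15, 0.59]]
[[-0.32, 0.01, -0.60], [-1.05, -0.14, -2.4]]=v @ [[-4.35, 4.16, 0.71], [-0.68, -1.3, -4.25]]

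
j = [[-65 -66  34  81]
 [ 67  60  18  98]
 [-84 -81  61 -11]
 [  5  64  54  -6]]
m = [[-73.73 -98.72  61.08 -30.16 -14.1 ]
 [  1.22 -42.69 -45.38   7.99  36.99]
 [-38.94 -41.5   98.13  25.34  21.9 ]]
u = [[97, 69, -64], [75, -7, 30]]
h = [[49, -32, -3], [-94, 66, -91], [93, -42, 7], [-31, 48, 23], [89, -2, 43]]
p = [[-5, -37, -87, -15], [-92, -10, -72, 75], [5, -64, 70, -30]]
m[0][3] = -30.16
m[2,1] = -41.5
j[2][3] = -11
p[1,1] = -10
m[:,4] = [-14.1, 36.99, 21.9]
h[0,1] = -32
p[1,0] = -92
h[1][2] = -91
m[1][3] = 7.99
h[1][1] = 66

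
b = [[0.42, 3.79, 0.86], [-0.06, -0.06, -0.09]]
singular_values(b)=[3.91, 0.09]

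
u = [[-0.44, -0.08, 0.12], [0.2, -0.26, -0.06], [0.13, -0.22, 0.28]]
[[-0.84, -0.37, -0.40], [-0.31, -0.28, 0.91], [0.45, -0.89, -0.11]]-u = [[-0.40, -0.29, -0.52], [-0.51, -0.02, 0.97], [0.32, -0.67, -0.39]]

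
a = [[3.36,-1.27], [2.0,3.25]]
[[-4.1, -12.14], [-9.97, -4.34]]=a @ [[-1.93, -3.34], [-1.88, 0.72]]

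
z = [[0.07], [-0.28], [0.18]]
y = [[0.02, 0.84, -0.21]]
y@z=[[-0.27]]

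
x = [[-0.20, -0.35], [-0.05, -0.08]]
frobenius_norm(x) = 0.41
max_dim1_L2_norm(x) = 0.4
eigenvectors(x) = [[-0.97, 0.86], [-0.24, -0.51]]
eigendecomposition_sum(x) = [[-0.2, -0.34],[-0.05, -0.08]] + [[0.00, -0.01], [-0.00, 0.0]]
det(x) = -0.00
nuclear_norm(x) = 0.42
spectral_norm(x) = 0.41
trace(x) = -0.28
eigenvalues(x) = [-0.29, 0.01]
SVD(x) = [[-0.97,-0.23], [-0.23,0.97]] @ diag([0.413988975465043, 0.0036232848913790913]) @ [[0.50, 0.87], [-0.87, 0.5]]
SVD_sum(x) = [[-0.2, -0.35],  [-0.05, -0.08]] + [[0.0, -0.0], [-0.00, 0.0]]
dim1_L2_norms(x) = [0.4, 0.09]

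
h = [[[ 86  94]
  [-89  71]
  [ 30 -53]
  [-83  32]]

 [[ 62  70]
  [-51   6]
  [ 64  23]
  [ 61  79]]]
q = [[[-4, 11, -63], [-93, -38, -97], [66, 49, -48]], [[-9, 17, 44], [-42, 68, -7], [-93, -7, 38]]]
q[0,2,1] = 49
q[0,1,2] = -97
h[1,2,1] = 23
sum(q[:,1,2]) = -104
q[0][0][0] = -4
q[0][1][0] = -93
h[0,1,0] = -89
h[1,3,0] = 61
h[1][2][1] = 23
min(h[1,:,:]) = -51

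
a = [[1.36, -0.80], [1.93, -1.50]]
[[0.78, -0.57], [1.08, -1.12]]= a@ [[0.62, 0.08],  [0.08, 0.85]]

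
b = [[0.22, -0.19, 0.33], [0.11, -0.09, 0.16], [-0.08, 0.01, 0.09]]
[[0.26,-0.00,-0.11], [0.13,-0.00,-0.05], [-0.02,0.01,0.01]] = b @ [[0.44, -0.2, -0.36], [-0.44, -0.36, -0.14], [0.24, -0.08, -0.17]]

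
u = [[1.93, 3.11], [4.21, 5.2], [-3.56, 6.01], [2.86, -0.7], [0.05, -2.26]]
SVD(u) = [[-0.37,0.24],[-0.64,0.55],[-0.62,-0.66],[0.04,0.45],[0.25,0.05]] @ diag([8.885614304529453, 6.463772770692174]) @ [[-0.12, -0.99], [0.99, -0.12]]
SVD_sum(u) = [[0.39,3.29], [0.67,5.62], [0.66,5.51], [-0.04,-0.35], [-0.27,-2.22]] + [[1.54, -0.18], [3.54, -0.42], [-4.22, 0.50], [2.90, -0.35], [0.32, -0.04]]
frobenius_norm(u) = 10.99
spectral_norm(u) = 8.89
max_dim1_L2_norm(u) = 6.99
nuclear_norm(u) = 15.35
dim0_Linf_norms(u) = [4.21, 6.01]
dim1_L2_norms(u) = [3.66, 6.69, 6.99, 2.94, 2.26]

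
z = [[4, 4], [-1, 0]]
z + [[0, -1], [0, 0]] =[[4, 3], [-1, 0]]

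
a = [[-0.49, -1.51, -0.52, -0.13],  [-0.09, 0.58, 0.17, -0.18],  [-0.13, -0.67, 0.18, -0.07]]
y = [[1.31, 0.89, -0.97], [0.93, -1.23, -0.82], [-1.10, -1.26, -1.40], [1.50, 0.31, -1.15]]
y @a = [[-0.60,-0.81,-0.70,-0.26],[-0.24,-1.57,-0.84,0.16],[0.83,1.87,0.11,0.47],[-0.61,-1.31,-0.93,-0.17]]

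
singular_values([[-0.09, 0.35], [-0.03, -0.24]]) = [0.43, 0.07]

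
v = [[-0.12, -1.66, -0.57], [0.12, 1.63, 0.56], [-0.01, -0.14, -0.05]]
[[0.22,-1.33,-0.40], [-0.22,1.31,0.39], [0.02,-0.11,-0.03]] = v @ [[-0.67, -0.15, 0.35], [0.12, 0.96, 0.20], [-0.6, -0.43, 0.04]]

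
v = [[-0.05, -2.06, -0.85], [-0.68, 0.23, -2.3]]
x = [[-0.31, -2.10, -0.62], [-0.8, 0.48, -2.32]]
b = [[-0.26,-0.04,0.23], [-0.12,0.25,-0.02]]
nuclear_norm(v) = 4.59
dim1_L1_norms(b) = [0.53, 0.39]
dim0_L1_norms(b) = [0.38, 0.29, 0.25]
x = b + v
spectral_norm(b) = 0.36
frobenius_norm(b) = 0.45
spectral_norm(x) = 2.56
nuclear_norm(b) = 0.63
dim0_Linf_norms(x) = [0.8, 2.1, 2.32]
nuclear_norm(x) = 4.70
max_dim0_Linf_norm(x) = 2.32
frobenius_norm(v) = 3.28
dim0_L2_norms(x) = [0.86, 2.15, 2.4]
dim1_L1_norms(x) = [3.03, 3.6]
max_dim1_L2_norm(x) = 2.5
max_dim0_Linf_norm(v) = 2.3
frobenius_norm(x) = 3.34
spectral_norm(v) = 2.64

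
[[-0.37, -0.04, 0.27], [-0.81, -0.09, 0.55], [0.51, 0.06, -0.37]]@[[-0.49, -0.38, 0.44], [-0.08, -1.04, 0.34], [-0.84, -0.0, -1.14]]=[[-0.04, 0.18, -0.48], [-0.06, 0.40, -1.01], [0.06, -0.26, 0.67]]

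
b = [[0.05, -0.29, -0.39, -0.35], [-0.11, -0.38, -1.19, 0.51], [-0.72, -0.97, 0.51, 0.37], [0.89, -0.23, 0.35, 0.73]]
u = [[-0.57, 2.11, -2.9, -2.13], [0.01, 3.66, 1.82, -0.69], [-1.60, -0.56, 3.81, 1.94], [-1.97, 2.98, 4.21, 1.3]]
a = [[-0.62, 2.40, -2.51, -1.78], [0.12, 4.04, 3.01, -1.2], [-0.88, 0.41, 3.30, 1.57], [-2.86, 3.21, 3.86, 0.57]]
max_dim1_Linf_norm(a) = 4.04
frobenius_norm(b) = 2.36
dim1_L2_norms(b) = [0.6, 1.35, 1.36, 1.22]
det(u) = -19.69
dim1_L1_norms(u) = [7.71, 6.18, 7.91, 10.46]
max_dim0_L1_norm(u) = 12.74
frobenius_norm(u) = 9.39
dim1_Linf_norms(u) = [2.9, 3.66, 3.81, 4.21]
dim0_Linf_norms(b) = [0.89, 0.97, 1.19, 0.73]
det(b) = -1.07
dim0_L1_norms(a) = [4.48, 10.06, 12.68, 5.12]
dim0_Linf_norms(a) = [2.86, 4.04, 3.86, 1.78]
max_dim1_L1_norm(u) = 10.46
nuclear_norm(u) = 14.75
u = a + b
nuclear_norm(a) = 15.23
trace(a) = 7.29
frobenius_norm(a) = 9.51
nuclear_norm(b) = 4.45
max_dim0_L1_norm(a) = 12.68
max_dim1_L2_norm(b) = 1.36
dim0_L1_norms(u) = [4.15, 9.31, 12.74, 6.06]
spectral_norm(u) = 7.65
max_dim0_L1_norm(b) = 2.44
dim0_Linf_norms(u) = [1.97, 3.66, 4.21, 2.13]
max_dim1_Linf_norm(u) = 4.21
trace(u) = 8.20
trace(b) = 0.91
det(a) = 24.91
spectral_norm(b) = 1.40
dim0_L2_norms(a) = [3.06, 5.71, 6.41, 2.72]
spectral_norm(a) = 7.89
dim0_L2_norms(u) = [2.6, 5.2, 6.63, 3.24]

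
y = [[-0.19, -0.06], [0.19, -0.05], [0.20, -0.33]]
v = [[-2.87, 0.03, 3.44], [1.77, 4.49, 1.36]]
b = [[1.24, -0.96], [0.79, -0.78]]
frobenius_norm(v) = 6.72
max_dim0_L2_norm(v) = 4.49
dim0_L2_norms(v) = [3.37, 4.49, 3.7]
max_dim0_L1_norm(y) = 0.58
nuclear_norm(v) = 9.49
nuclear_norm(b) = 2.03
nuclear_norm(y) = 0.64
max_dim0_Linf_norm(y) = 0.33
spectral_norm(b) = 1.92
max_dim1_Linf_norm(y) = 0.33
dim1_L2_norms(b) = [1.57, 1.11]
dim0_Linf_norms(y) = [0.2, 0.33]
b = v @ y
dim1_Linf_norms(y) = [0.19, 0.19, 0.33]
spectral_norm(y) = 0.42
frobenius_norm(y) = 0.48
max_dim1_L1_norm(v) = 7.62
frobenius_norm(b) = 1.92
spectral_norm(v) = 5.02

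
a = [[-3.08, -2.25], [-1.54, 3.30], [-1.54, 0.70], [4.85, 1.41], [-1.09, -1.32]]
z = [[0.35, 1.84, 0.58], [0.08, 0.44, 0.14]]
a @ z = [[-1.26,-6.66,-2.1], [-0.27,-1.38,-0.43], [-0.48,-2.53,-0.80], [1.81,9.54,3.01], [-0.49,-2.59,-0.82]]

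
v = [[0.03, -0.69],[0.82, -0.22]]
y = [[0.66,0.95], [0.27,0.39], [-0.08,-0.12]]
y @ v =[[0.80, -0.66], [0.33, -0.27], [-0.1, 0.08]]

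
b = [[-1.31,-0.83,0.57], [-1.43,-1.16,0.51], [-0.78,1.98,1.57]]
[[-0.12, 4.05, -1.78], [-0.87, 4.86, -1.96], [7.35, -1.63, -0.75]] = b @[[-0.97, -1.19, 2.0],[2.44, -2.21, -0.35],[1.12, 1.16, 0.96]]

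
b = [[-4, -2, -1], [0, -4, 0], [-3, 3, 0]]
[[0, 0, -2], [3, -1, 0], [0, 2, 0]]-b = [[4, 2, -1], [3, 3, 0], [3, -1, 0]]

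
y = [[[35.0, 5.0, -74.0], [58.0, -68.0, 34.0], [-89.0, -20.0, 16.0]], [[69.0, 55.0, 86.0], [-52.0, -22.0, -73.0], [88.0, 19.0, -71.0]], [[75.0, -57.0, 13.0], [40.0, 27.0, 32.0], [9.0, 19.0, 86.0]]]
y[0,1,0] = 58.0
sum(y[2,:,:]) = 244.0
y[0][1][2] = 34.0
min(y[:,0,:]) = -74.0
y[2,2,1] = 19.0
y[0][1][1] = -68.0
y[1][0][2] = 86.0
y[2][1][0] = 40.0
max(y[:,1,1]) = 27.0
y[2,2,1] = 19.0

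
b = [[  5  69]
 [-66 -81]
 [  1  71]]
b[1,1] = -81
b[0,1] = 69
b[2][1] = 71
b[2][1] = 71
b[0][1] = 69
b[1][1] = -81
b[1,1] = -81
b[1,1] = -81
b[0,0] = 5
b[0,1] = 69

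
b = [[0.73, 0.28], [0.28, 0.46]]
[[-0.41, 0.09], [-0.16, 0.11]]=b @ [[-0.57, 0.04], [0.01, 0.22]]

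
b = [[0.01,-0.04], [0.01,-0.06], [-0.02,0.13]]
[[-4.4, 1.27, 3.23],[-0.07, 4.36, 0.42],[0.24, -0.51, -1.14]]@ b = [[-0.10, 0.52],[0.03, -0.20],[0.02, -0.13]]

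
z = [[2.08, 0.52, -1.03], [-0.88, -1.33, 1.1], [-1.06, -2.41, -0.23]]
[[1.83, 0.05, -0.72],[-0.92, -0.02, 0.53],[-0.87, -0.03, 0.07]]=z@[[0.79,0.03,-0.17],[0.03,0.00,0.01],[-0.17,0.01,0.36]]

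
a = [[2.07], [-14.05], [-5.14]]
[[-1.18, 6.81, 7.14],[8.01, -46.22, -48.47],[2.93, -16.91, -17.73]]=a @ [[-0.57, 3.29, 3.45]]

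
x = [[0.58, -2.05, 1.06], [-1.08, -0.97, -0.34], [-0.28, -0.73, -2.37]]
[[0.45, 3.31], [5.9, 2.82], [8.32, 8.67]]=x@[[-2.65, 0.86],  [-2.26, -2.86],  [-2.5, -2.88]]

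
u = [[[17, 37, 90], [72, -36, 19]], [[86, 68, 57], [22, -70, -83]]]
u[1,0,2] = 57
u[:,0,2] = [90, 57]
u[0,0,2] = 90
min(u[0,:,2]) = 19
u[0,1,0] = 72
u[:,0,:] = [[17, 37, 90], [86, 68, 57]]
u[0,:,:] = [[17, 37, 90], [72, -36, 19]]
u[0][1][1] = -36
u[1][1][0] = 22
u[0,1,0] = 72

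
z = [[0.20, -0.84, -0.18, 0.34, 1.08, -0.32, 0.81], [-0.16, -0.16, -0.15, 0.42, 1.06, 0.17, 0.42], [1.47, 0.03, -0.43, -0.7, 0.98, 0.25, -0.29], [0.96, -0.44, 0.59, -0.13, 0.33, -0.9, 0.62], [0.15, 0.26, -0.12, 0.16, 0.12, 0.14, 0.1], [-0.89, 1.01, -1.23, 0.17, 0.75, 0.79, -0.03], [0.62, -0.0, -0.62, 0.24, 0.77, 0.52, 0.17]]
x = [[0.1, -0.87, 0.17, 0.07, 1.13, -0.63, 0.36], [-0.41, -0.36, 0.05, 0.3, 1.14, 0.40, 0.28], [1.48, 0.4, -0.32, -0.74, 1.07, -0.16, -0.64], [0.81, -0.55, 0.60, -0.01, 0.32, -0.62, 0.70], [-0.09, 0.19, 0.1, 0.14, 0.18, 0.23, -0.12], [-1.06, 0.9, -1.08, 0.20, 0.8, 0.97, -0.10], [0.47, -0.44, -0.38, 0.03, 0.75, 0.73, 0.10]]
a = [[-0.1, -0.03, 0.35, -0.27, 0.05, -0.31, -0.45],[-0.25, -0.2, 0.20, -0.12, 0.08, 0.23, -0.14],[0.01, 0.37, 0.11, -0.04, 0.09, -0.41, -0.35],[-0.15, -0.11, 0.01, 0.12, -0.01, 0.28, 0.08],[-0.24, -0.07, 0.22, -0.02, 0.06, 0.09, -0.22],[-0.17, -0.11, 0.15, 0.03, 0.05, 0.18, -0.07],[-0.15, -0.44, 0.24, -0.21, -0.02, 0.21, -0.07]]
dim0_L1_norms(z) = [4.45, 2.74, 3.32, 2.16, 5.09, 3.09, 2.44]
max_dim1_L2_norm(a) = 0.71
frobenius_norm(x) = 4.24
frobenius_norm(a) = 1.40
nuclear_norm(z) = 8.47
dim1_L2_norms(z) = [1.68, 1.26, 1.99, 1.67, 0.42, 2.13, 1.31]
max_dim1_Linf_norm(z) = 1.47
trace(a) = 0.10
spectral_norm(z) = 2.65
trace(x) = 0.66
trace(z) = 0.56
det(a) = 0.00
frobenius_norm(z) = 4.19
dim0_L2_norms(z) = [2.08, 1.42, 1.58, 0.95, 2.13, 1.38, 1.16]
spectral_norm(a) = 0.96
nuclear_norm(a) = 2.41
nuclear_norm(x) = 8.94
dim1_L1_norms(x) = [3.33, 2.94, 4.81, 3.61, 1.05, 5.11, 2.9]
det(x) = 0.21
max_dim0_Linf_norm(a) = 0.45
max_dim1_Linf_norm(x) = 1.48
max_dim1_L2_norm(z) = 2.13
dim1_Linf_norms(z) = [1.08, 1.06, 1.47, 0.96, 0.26, 1.23, 0.77]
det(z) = -0.00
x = z + a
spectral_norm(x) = 2.69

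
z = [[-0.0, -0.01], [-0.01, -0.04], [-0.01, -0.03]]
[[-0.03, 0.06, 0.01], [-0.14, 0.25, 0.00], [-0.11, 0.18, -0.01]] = z @ [[2.58, 0.30, 4.18], [2.87, -6.2, -1.05]]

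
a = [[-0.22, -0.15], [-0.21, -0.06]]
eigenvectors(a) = [[-0.79, 0.48], [-0.61, -0.88]]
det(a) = -0.02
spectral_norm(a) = 0.34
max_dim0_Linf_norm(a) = 0.22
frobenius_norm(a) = 0.34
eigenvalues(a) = [-0.33, 0.05]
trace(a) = -0.28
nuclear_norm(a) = 0.39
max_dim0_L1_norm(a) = 0.43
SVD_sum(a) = [[-0.24, -0.12], [-0.19, -0.10]] + [[0.02, -0.03], [-0.02, 0.04]]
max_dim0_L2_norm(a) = 0.3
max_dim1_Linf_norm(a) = 0.22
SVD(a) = [[-0.78,  -0.63], [-0.63,  0.78]] @ diag([0.3401553666686856, 0.05379894540315855]) @ [[0.89, 0.45], [-0.45, 0.89]]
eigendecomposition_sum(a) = [[-0.24, -0.13], [-0.18, -0.10]] + [[0.02,-0.02], [-0.03,0.04]]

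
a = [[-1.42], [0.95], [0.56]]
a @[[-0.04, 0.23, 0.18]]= [[0.06, -0.33, -0.26], [-0.04, 0.22, 0.17], [-0.02, 0.13, 0.10]]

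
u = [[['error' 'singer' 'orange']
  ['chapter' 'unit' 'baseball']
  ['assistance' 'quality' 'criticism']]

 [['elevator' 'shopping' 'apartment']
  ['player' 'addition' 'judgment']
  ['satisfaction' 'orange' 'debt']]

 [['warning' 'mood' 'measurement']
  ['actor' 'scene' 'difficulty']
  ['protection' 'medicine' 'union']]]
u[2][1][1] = 'scene'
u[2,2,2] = 'union'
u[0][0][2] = 'orange'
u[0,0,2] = 'orange'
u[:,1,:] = [['chapter', 'unit', 'baseball'], ['player', 'addition', 'judgment'], ['actor', 'scene', 'difficulty']]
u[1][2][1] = 'orange'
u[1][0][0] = 'elevator'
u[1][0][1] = 'shopping'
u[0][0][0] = 'error'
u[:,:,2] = [['orange', 'baseball', 'criticism'], ['apartment', 'judgment', 'debt'], ['measurement', 'difficulty', 'union']]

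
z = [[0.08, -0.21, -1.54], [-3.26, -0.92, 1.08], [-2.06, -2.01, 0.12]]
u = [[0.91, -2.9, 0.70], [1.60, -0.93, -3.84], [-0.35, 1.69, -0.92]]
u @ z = [[8.08, 1.07, -4.45], [11.07, 8.24, -3.93], [-3.64, 0.37, 2.25]]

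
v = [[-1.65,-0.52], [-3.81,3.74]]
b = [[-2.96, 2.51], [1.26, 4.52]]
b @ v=[[-4.68, 10.93],[-19.3, 16.25]]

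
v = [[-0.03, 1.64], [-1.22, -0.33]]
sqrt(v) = [[0.88, 1.04],[-0.78, 0.69]]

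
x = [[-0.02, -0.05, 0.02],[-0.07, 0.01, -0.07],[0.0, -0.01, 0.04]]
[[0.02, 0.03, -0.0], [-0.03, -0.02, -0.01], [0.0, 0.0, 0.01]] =x @ [[0.40,0.18,-0.06], [-0.49,-0.64,0.20], [-0.05,-0.05,0.23]]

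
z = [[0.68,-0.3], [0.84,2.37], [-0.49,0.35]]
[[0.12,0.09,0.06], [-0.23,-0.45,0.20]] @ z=[[0.13,0.20], [-0.63,-0.93]]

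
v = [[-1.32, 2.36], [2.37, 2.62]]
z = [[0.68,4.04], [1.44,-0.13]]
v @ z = [[2.5, -5.64], [5.38, 9.23]]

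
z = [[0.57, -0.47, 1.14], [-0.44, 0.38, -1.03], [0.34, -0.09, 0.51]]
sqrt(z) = [[0.51,-0.46,0.72], [-0.17,0.59,-0.79], [0.33,0.05,0.56]]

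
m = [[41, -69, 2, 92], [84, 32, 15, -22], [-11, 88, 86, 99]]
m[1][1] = 32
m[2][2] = 86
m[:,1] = [-69, 32, 88]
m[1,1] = 32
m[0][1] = -69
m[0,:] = [41, -69, 2, 92]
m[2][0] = -11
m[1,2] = 15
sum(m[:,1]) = 51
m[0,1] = -69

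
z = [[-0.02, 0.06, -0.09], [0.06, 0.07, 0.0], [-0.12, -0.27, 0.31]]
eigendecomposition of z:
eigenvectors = [[0.24,0.89,-0.22], [0.05,-0.46,0.72], [-0.97,-0.05,0.66]]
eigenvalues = [0.35, -0.05, 0.05]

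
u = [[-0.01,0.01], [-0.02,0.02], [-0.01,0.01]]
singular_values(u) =[0.03, 0.0]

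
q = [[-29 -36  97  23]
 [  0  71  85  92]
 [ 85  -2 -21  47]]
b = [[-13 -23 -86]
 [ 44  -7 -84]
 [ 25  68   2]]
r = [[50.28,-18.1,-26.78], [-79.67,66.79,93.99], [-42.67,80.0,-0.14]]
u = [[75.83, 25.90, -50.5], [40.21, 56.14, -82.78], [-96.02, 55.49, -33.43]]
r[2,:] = [-42.67, 80.0, -0.14]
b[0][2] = -86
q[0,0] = -29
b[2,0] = 25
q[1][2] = 85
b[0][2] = -86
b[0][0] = -13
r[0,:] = [50.28, -18.1, -26.78]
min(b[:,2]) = -86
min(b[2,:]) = 2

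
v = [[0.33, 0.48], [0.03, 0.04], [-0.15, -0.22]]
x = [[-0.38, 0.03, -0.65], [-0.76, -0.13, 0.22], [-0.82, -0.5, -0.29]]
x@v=[[-0.03,-0.04],[-0.29,-0.42],[-0.24,-0.35]]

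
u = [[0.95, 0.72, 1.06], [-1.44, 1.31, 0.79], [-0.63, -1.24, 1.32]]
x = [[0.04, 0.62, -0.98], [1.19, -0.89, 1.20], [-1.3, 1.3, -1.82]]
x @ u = [[-0.24,2.06,-0.76], [1.66,-1.80,2.14], [-1.96,3.02,-2.75]]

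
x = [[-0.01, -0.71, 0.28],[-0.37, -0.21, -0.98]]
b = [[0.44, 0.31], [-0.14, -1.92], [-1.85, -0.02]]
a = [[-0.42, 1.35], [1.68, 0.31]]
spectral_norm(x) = 1.08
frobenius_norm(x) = 1.31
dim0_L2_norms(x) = [0.37, 0.74, 1.02]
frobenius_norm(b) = 2.72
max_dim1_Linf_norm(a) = 1.68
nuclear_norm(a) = 3.12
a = x @ b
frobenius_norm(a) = 2.22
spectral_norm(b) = 2.04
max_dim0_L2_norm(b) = 1.94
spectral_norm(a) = 1.73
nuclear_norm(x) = 1.83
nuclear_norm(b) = 3.84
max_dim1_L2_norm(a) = 1.71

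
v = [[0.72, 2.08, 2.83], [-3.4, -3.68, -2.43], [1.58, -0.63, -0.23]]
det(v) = 12.41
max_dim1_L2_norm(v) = 5.57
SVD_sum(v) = [[1.72, 2.15, 1.80],[-2.88, -3.6, -3.02],[0.15, 0.19, 0.16]] + [[-1.1, 0.32, 0.67], [-0.59, 0.17, 0.36], [1.31, -0.38, -0.80]] + [[0.11, -0.39, 0.36], [0.07, -0.25, 0.23], [0.12, -0.44, 0.41]]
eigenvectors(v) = [[(-0.51+0j), (-0.63+0j), -0.63-0.00j], [0.60+0.00j, (0.31-0.51j), (0.31+0.51j)], [-0.62+0.00j, (0.48+0.11j), 0.48-0.11j]]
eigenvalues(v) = [(1.69+0j), (-2.44+1.18j), (-2.44-1.18j)]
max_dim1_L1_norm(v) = 9.51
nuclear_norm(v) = 9.49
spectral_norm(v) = 6.42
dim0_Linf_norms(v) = [3.4, 3.68, 2.83]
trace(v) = -3.19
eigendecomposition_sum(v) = [[0.80-0.00j, (0.2-0j), 0.93-0.00j], [-0.95+0.00j, -0.24+0.00j, -1.10+0.00j], [(0.97-0j), (0.25-0j), (1.12-0j)]] + [[(-0.04+1.54j), (0.94+1.57j), 0.95+0.25j], [-1.23-0.78j, -1.72-0.00j, (-0.67+0.64j)], [0.30-1.17j, -0.44-1.36j, -0.68-0.36j]] + [[-0.04-1.54j,0.94-1.57j,0.95-0.25j],[-1.23+0.78j,(-1.72+0j),(-0.67-0.64j)],[0.30+1.17j,-0.44+1.36j,(-0.68+0.36j)]]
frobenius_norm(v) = 6.84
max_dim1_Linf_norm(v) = 3.68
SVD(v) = [[-0.51, -0.61, 0.61], [0.86, -0.33, 0.40], [-0.04, 0.72, 0.69]] @ diag([6.423454925269067, 2.182323268222174, 0.8853767424168354]) @ [[-0.52, -0.65, -0.55], [0.83, -0.24, -0.5], [0.20, -0.72, 0.67]]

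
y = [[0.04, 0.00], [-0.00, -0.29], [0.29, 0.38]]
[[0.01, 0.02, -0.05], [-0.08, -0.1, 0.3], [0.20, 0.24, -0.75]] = y @ [[0.32, 0.39, -1.23], [0.27, 0.33, -1.04]]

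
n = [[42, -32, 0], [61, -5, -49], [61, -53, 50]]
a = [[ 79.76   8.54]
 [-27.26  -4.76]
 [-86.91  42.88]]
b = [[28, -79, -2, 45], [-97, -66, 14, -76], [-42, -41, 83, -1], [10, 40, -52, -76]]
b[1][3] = -76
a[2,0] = -86.91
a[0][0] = 79.76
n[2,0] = 61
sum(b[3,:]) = -78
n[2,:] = [61, -53, 50]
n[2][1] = -53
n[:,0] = [42, 61, 61]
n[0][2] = 0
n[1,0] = 61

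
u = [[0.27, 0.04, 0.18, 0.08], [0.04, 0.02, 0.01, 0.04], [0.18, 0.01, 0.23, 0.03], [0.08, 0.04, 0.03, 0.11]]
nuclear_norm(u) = 0.63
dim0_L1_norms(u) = [0.57, 0.11, 0.45, 0.26]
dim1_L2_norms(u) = [0.34, 0.06, 0.29, 0.14]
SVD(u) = [[-0.74,-0.18,0.64,0.11], [-0.10,-0.31,-0.04,-0.94], [-0.63,0.55,-0.54,-0.09], [-0.24,-0.75,-0.54,0.3]] @ diag([0.4546044069825874, 0.12378950984471945, 0.04793216825461538, 0.0036739149180776993]) @ [[-0.74, -0.10, -0.63, -0.24], [-0.18, -0.31, 0.55, -0.75], [0.64, -0.04, -0.54, -0.54], [0.11, -0.94, -0.09, 0.3]]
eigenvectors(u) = [[-0.74, -0.18, -0.64, 0.11], [-0.1, -0.31, 0.04, -0.94], [-0.63, 0.55, 0.54, -0.09], [-0.24, -0.75, 0.54, 0.30]]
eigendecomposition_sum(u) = [[0.25, 0.03, 0.21, 0.08], [0.03, 0.0, 0.03, 0.01], [0.21, 0.03, 0.18, 0.07], [0.08, 0.01, 0.07, 0.03]] + [[0.0, 0.01, -0.01, 0.02], [0.01, 0.01, -0.02, 0.03], [-0.01, -0.02, 0.04, -0.05], [0.02, 0.03, -0.05, 0.07]] + [[0.02, -0.00, -0.02, -0.02],[-0.0, 0.00, 0.00, 0.0],[-0.02, 0.0, 0.01, 0.01],[-0.02, 0.0, 0.01, 0.01]] + [[0.00, -0.0, -0.00, 0.00], [-0.00, 0.00, 0.0, -0.00], [-0.00, 0.0, 0.0, -0.0], [0.0, -0.0, -0.00, 0.0]]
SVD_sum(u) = [[0.25, 0.03, 0.21, 0.08],[0.03, 0.00, 0.03, 0.01],[0.21, 0.03, 0.18, 0.07],[0.08, 0.01, 0.07, 0.03]] + [[0.0, 0.01, -0.01, 0.02], [0.01, 0.01, -0.02, 0.03], [-0.01, -0.02, 0.04, -0.05], [0.02, 0.03, -0.05, 0.07]] + [[0.02, -0.0, -0.02, -0.02], [-0.0, 0.0, 0.00, 0.0], [-0.02, 0.00, 0.01, 0.01], [-0.02, 0.00, 0.01, 0.01]] + [[0.00, -0.00, -0.00, 0.0], [-0.0, 0.00, 0.00, -0.00], [-0.0, 0.00, 0.00, -0.0], [0.00, -0.00, -0.00, 0.0]]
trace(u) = 0.63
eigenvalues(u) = [0.45, 0.12, 0.05, 0.0]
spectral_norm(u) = 0.45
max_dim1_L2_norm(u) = 0.34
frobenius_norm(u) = 0.47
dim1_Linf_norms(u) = [0.27, 0.04, 0.23, 0.11]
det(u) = 0.00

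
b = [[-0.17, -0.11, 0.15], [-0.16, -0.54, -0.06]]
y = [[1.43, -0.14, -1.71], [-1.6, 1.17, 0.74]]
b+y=[[1.26,-0.25,-1.56], [-1.76,0.63,0.68]]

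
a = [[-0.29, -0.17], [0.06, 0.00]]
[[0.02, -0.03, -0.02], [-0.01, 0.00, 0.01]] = a @ [[-0.14, 0.01, 0.10], [0.1, 0.16, -0.04]]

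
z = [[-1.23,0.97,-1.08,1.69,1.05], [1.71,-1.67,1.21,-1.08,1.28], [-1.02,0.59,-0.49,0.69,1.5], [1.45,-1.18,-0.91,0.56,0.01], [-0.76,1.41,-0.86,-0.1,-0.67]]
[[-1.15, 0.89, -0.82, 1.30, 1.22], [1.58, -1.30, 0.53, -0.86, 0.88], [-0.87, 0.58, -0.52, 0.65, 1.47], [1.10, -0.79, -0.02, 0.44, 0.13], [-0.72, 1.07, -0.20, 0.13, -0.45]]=z @ [[0.78, -0.05, 0.06, -0.06, 0.02], [-0.05, 0.69, -0.11, -0.01, 0.05], [0.06, -0.11, 0.12, -0.23, -0.12], [-0.06, -0.01, -0.23, 0.54, 0.07], [0.02, 0.05, -0.12, 0.07, 0.9]]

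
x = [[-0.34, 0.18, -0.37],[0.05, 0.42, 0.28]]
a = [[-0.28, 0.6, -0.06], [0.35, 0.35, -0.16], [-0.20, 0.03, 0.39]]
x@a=[[0.23,-0.15,-0.15], [0.08,0.19,0.04]]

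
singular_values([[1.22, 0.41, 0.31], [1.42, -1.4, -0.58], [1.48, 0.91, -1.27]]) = [2.61, 1.73, 0.94]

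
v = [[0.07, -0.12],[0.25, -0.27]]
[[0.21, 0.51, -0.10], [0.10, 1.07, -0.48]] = v @ [[-4.11, -0.74, -2.85], [-4.18, -4.66, -0.85]]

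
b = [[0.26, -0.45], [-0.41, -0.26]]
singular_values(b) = [0.52, 0.48]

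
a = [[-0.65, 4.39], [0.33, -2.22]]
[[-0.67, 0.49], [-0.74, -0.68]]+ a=[[-1.32, 4.88],[-0.41, -2.9]]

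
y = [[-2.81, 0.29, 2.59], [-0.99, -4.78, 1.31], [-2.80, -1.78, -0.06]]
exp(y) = [[-0.19, -0.11, 0.15], [-0.03, 0.00, -0.04], [-0.12, -0.04, -0.08]]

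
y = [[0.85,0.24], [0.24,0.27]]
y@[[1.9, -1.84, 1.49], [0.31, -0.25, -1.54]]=[[1.69, -1.62, 0.90], [0.54, -0.51, -0.06]]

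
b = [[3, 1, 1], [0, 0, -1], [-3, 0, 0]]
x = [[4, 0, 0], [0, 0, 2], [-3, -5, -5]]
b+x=[[7, 1, 1], [0, 0, 1], [-6, -5, -5]]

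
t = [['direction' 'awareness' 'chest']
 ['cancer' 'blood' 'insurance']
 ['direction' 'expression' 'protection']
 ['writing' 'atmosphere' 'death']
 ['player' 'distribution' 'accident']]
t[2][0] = 'direction'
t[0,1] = 'awareness'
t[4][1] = 'distribution'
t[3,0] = 'writing'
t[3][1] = 'atmosphere'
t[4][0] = 'player'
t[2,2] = 'protection'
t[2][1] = 'expression'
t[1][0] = 'cancer'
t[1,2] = 'insurance'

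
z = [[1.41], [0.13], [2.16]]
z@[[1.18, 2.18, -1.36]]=[[1.66, 3.07, -1.92], [0.15, 0.28, -0.18], [2.55, 4.71, -2.94]]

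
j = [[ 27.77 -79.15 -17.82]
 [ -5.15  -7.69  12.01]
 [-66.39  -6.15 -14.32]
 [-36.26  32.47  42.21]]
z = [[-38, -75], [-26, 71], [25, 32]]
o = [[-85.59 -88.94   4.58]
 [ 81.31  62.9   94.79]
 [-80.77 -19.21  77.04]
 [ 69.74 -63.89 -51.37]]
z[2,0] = 25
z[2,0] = 25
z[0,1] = -75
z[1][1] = 71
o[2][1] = -19.21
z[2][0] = 25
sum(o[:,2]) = 125.04000000000002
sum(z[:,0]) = -39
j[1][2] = 12.01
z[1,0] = -26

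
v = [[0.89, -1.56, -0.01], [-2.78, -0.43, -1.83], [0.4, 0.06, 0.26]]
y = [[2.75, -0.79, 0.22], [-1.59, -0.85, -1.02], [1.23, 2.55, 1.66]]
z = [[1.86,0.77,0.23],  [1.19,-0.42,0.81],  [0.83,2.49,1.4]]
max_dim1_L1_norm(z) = 4.72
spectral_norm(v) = 3.45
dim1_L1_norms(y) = [3.76, 3.46, 5.44]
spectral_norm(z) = 3.37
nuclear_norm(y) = 6.85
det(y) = 1.52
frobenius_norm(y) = 4.83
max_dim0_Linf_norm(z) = 2.49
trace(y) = 3.56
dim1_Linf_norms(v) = [1.56, 2.78, 0.4]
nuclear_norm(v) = 5.14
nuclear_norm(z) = 5.96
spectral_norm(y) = 3.98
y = z + v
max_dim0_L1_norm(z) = 3.88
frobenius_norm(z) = 3.90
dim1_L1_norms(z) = [2.86, 2.42, 4.72]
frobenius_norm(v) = 3.84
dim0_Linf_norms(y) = [2.75, 2.55, 1.66]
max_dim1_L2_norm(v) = 3.36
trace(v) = 0.72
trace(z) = 2.84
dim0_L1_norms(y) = [5.57, 4.19, 2.9]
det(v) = 0.01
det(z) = -4.85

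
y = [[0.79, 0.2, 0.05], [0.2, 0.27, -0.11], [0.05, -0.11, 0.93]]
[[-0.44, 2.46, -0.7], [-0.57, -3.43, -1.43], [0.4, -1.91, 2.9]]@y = [[0.11, 0.65, -0.94], [-1.21, -0.88, -0.98], [0.08, -0.75, 2.93]]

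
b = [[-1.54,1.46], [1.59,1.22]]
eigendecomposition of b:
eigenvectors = [[-0.91, -0.39], [0.42, -0.92]]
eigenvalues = [-2.22, 1.9]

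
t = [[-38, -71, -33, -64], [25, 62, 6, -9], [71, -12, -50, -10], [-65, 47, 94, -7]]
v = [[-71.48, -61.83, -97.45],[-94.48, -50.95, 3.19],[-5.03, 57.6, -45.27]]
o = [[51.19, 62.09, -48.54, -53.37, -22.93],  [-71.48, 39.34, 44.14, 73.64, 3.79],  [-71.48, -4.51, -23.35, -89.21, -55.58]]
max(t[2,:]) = 71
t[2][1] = -12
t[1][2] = 6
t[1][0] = 25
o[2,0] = -71.48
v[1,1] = -50.95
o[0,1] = 62.09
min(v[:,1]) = -61.83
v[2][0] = -5.03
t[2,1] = -12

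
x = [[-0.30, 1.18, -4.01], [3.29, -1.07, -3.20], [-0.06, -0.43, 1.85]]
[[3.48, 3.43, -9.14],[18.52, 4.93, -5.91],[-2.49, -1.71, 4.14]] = x @[[3.15, -1.30, 0.55], [-2.3, -3.37, 0.28], [-1.78, -1.75, 2.32]]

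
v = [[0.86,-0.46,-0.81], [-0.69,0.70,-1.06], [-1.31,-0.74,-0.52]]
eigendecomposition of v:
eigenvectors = [[0.36, 0.8, -0.31],  [0.48, 0.1, -0.76],  [0.80, -0.59, 0.57]]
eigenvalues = [-1.56, 1.4, 1.2]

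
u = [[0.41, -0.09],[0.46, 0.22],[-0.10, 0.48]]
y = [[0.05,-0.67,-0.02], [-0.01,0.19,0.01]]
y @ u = [[-0.29, -0.16], [0.08, 0.05]]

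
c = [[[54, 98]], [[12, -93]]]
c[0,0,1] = 98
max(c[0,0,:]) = 98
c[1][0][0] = 12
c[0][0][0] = 54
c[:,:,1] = [[98], [-93]]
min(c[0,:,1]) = 98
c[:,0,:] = [[54, 98], [12, -93]]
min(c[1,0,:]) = -93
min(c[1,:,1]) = -93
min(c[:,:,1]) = -93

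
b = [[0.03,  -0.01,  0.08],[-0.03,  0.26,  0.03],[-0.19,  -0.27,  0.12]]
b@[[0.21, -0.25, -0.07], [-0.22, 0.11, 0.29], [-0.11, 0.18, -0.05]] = [[-0.0, 0.01, -0.01], [-0.07, 0.04, 0.08], [0.01, 0.04, -0.07]]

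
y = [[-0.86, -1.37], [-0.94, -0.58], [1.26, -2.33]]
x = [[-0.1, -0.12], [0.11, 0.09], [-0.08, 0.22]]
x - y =[[0.76, 1.25], [1.05, 0.67], [-1.34, 2.55]]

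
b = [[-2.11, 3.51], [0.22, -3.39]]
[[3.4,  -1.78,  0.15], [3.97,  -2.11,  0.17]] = b @ [[-3.99,  2.11,  -0.17], [-1.43,  0.76,  -0.06]]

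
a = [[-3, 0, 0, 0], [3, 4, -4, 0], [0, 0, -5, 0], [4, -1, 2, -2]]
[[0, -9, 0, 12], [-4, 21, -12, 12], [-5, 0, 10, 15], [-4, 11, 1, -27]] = a@[[0, 3, 0, -4], [0, 3, -5, 3], [1, 0, -2, -3], [3, -1, 0, 1]]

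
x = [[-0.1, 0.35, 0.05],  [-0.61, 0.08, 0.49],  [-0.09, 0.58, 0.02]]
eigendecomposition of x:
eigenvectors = [[0.49, 0.63, 0.46], [0.41, 0.08, -0.35], [0.77, 0.77, 0.82]]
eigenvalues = [0.27, 0.0, -0.27]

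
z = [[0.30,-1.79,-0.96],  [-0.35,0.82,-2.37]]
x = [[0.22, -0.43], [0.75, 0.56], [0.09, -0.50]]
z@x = [[-1.36,-0.65], [0.32,1.79]]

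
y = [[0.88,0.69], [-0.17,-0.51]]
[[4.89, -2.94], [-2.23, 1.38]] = y@[[2.88, -1.65], [3.41, -2.16]]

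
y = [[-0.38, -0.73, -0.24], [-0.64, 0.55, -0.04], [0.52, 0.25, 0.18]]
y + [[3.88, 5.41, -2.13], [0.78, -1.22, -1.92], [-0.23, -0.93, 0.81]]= [[3.5, 4.68, -2.37], [0.14, -0.67, -1.96], [0.29, -0.68, 0.99]]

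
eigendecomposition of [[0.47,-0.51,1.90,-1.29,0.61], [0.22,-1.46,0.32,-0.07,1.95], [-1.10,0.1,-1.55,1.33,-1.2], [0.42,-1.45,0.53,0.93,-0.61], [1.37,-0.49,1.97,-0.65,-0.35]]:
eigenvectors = [[(0.5+0j), 0.50-0.00j, (0.54+0j), (-0.22+0j), (-0.21+0j)], [(0.12-0.49j), 0.12+0.49j, 0.74+0.00j, 0.10+0.00j, 0.43+0.00j], [-0.19+0.26j, -0.19-0.26j, -0.07+0.00j, 0.51+0.00j, (0.52+0j)], [(0.37-0.16j), (0.37+0.16j), (0.38+0j), 0.82+0.00j, (0.65+0j)], [0.46-0.12j, (0.46+0.12j), -0.00+0.00j, 0.09+0.00j, 0.28+0.00j]]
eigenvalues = [(-0.75+1.74j), (-0.75-1.74j), (-1.37+0j), (0.91+0j), (-0+0j)]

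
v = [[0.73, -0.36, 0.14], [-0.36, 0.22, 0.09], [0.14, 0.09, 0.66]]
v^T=[[0.73, -0.36, 0.14], [-0.36, 0.22, 0.09], [0.14, 0.09, 0.66]]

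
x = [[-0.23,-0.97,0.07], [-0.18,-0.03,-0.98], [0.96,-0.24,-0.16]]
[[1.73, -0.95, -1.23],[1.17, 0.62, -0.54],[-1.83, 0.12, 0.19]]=x @[[-2.35, 0.23, 0.56], [-1.28, 0.87, 1.17], [-0.72, -0.7, 0.41]]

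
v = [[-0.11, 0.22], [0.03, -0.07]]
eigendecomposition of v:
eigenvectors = [[-0.96, -0.9], [0.28, -0.43]]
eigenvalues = [-0.17, -0.01]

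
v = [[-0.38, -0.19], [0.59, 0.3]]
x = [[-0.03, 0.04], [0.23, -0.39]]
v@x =[[-0.03, 0.06], [0.05, -0.09]]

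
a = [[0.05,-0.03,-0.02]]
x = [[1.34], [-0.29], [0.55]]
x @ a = [[0.07, -0.04, -0.03], [-0.01, 0.01, 0.01], [0.03, -0.02, -0.01]]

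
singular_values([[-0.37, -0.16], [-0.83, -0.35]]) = [0.99, 0.0]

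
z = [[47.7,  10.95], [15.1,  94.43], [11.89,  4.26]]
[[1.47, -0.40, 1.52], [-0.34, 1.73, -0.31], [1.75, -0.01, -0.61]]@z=[[82.15, -15.20],[6.22, 158.32],[76.07, 15.62]]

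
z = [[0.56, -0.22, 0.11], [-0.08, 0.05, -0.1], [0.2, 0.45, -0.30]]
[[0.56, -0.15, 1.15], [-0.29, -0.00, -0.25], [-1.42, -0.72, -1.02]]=z@[[-0.08,  -0.76,  1.01], [-1.68,  -1.26,  -2.41], [2.15,  0.01,  0.45]]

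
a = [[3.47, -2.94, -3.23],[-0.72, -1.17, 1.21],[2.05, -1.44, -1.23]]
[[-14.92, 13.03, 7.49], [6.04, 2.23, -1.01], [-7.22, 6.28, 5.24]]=a@[[-2.48, 0.48, 3.3], [-0.83, -3.01, 0.05], [2.71, -0.78, 1.18]]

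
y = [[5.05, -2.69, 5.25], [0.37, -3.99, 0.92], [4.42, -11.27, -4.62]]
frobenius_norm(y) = 15.66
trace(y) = -3.56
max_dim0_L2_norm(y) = 12.25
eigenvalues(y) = [(6.61+0j), (-5.09+2.12j), (-5.09-2.12j)]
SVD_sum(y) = [[1.34, -2.99, -0.68],  [1.41, -3.15, -0.72],  [5.11, -11.42, -2.61]] + [[3.42,  0.13,  6.10],[0.44,  0.02,  0.79],[-1.02,  -0.04,  -1.82]] + [[0.29, 0.17, -0.17], [-1.48, -0.86, 0.85], [0.33, 0.19, -0.19]]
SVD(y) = [[-0.24,  0.95,  0.19], [-0.26,  0.12,  -0.96], [-0.93,  -0.28,  0.22]] @ diag([13.67514981058436, 7.356052576101101, 1.9942337264500416]) @ [[-0.4, 0.89, 0.20], [0.49, 0.02, 0.87], [0.78, 0.45, -0.44]]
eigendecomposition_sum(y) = [[(6.06-0j),-4.18+0.00j,2.49+0.00j], [0.38-0.00j,-0.27+0.00j,0.16+0.00j], [(2-0j),(-1.38+0j),(0.82+0j)]] + [[(-0.5-0.61j), (0.75+6.32j), (1.38+0.62j)], [(-0.01-0.43j), -1.86+2.98j, 0.38+0.74j], [1.21+0.74j, -4.95-10.38j, (-2.72-0.26j)]] + [[(-0.5+0.61j), (0.75-6.32j), (1.38-0.62j)], [-0.01+0.43j, -1.86-2.98j, 0.38-0.74j], [1.21-0.74j, -4.95+10.38j, (-2.72+0.26j)]]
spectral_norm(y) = 13.68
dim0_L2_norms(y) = [6.72, 12.25, 7.05]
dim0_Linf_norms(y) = [5.05, 11.27, 5.25]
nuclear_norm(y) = 23.03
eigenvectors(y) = [[0.95+0.00j, (0.44+0.15j), 0.44-0.15j], [0.06+0.00j, (0.14+0.22j), 0.14-0.22j], [(0.31+0j), -0.85+0.00j, -0.85-0.00j]]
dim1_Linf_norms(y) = [5.25, 3.99, 11.27]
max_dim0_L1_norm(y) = 17.95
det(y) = 200.61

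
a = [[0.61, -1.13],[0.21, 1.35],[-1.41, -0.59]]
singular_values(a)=[1.9, 1.5]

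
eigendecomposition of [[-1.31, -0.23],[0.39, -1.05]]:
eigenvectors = [[(0.26-0.55j), (0.26+0.55j)], [(-0.79+0j), -0.79-0.00j]]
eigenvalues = [(-1.18+0.27j), (-1.18-0.27j)]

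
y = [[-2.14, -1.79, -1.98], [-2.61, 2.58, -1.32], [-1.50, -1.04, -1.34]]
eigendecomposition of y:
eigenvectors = [[0.77, 0.58, 0.26], [0.39, 0.18, -0.96], [0.51, -0.79, 0.13]]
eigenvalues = [-4.36, -0.0, 3.47]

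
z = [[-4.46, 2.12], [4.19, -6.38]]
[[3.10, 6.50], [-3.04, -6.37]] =z@ [[-0.68, -1.43], [0.03, 0.06]]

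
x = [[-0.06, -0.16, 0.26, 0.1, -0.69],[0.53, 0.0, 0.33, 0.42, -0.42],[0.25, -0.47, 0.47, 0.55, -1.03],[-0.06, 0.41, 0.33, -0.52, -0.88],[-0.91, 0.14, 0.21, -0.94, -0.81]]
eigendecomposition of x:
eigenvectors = [[-0.25+0.00j, 0.25+0.00j, 0.53+0.00j, 0.22+0.19j, 0.22-0.19j], [(0.06+0j), (0.63+0j), -0.43+0.00j, -0.19-0.47j, -0.19+0.47j], [-0.19+0.00j, (0.54+0j), (0.34+0j), (0.63+0j), 0.63-0.00j], [(-0.55+0j), (0.43+0j), (-0.63+0j), (-0.33-0.3j), -0.33+0.30j], [-0.78+0.00j, (-0.25+0j), (0.18+0j), 0.26+0.00j, 0.26-0.00j]]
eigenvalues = [(-1.73+0j), (0.95+0j), (-0.12+0j), (-0.01+0.16j), (-0.01-0.16j)]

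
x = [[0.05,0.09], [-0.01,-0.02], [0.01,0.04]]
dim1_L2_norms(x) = [0.1, 0.02, 0.04]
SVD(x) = [[-0.91, -0.37], [0.20, -0.02], [-0.36, 0.93]] @ diag([0.11269779767506258, 0.009960240920311838]) @ [[-0.45, -0.89], [-0.89, 0.45]]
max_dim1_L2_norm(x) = 0.1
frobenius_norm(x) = 0.11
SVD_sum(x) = [[0.05, 0.09], [-0.01, -0.02], [0.02, 0.04]] + [[0.00, -0.0],[0.0, -0.0],[-0.01, 0.0]]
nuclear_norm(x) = 0.12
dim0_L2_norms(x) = [0.05, 0.1]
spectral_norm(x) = 0.11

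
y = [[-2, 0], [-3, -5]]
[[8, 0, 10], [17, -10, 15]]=y@[[-4, 0, -5], [-1, 2, 0]]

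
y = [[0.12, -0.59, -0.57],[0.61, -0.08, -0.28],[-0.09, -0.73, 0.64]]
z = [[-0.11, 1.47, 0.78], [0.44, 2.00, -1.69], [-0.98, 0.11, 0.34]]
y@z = [[0.29, -1.07, 0.9], [0.17, 0.71, 0.52], [-0.94, -1.52, 1.38]]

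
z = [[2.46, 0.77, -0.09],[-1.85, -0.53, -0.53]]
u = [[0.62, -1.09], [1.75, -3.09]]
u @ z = [[3.54, 1.06, 0.52], [10.02, 2.99, 1.48]]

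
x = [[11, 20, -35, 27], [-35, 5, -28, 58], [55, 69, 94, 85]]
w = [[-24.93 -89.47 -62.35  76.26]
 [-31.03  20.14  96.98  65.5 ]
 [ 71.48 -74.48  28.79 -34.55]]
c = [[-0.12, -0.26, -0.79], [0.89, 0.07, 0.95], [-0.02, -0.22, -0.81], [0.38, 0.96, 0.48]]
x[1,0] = -35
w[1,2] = 96.98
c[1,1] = 0.071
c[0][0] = -0.116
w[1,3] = 65.5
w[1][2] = 96.98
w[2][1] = -74.48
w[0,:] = [-24.93, -89.47, -62.35, 76.26]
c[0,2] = -0.792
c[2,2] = -0.809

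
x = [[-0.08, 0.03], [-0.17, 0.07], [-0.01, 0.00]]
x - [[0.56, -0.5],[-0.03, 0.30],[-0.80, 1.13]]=[[-0.64, 0.53], [-0.14, -0.23], [0.79, -1.13]]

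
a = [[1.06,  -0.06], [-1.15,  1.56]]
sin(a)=[[0.84, -0.02], [-0.29, 0.97]]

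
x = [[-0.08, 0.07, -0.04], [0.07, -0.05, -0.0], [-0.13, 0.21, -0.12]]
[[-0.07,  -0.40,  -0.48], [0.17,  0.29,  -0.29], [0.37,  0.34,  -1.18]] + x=[[-0.15, -0.33, -0.52],[0.24, 0.24, -0.29],[0.24, 0.55, -1.3]]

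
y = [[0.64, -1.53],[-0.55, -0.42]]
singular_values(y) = [1.67, 0.67]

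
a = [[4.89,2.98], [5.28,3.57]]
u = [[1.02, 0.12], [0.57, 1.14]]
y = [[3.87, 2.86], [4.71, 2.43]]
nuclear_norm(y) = 7.71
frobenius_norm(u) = 1.64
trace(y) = 6.30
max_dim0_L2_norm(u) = 1.17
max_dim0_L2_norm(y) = 6.1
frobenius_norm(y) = 7.16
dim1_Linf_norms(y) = [3.87, 4.71]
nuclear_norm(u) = 2.21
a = u + y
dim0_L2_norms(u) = [1.17, 1.15]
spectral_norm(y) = 7.14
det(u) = 1.09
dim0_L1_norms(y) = [8.58, 5.29]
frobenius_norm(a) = 8.57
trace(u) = 2.16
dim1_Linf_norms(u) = [1.02, 1.14]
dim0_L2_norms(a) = [7.2, 4.65]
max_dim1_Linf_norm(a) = 5.28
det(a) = 1.72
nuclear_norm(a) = 8.77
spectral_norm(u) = 1.45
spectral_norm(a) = 8.57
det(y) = -4.07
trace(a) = 8.46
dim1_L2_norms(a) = [5.73, 6.37]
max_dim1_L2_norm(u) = 1.27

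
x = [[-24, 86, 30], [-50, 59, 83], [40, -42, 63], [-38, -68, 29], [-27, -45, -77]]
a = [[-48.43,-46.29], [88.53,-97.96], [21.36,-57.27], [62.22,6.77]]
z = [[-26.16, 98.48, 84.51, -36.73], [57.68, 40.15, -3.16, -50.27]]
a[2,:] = [21.36, -57.27]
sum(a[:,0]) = 123.68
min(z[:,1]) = 40.15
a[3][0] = 62.22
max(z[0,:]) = 98.48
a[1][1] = -97.96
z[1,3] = -50.27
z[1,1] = 40.15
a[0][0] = -48.43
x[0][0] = -24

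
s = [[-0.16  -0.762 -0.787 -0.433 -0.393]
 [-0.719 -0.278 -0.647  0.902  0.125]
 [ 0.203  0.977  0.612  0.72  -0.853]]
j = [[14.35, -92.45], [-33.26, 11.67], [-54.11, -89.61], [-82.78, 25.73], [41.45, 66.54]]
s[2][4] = -0.853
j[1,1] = 11.67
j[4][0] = 41.45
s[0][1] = -0.762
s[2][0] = 0.203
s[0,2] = -0.787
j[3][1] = 25.73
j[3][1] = 25.73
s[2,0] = 0.203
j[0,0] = 14.35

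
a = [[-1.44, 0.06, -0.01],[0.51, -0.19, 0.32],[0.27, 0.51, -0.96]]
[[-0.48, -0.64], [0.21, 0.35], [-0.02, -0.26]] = a@[[0.35, 0.43], [0.44, -0.35], [0.35, 0.21]]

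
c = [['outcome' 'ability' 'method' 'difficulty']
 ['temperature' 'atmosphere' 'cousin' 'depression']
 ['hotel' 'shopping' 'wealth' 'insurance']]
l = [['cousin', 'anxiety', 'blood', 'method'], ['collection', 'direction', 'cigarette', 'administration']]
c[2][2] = 'wealth'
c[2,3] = 'insurance'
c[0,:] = ['outcome', 'ability', 'method', 'difficulty']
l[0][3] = 'method'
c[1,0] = 'temperature'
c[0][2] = 'method'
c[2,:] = ['hotel', 'shopping', 'wealth', 'insurance']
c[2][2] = 'wealth'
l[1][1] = 'direction'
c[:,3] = ['difficulty', 'depression', 'insurance']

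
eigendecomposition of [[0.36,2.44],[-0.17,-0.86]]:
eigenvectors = [[0.97+0.00j, (0.97-0j)],[-0.24+0.08j, (-0.24-0.08j)]]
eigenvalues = [(-0.25+0.21j), (-0.25-0.21j)]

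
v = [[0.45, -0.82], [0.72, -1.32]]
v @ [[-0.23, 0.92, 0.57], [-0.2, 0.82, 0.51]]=[[0.06, -0.26, -0.16],  [0.10, -0.42, -0.26]]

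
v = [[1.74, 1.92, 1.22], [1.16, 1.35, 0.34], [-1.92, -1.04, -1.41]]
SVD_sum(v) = [[1.92, 1.7, 1.24], [1.17, 1.03, 0.76], [-1.71, -1.51, -1.1]] + [[-0.06, 0.17, -0.14], [-0.13, 0.37, -0.30], [-0.16, 0.44, -0.36]] + [[-0.12, 0.05, 0.12], [0.12, -0.05, -0.12], [-0.05, 0.02, 0.05]]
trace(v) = 1.68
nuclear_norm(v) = 5.25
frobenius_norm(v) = 4.27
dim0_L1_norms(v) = [4.82, 4.31, 2.97]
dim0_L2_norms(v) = [2.84, 2.57, 1.9]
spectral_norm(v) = 4.19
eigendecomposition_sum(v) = [[1.37+0.00j, 1.82-0.00j, (0.59+0j)], [(1.14+0j), 1.51-0.00j, (0.49+0j)], [(-0.99-0j), -1.31+0.00j, (-0.43+0j)]] + [[0.19+0.33j, (0.05-0.25j), 0.31+0.17j], [0.01-0.17j, -0.08+0.08j, -0.08-0.14j], [(-0.47-0.24j), 0.14+0.33j, -0.49+0.04j]] + [[0.19-0.33j,(0.05+0.25j),0.31-0.17j], [(0.01+0.17j),-0.08-0.08j,-0.08+0.14j], [-0.47+0.24j,(0.14-0.33j),(-0.49-0.04j)]]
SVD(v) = [[-0.68,0.28,-0.68], [-0.41,0.61,0.67], [0.6,0.74,-0.3]] @ diag([4.186570748104495, 0.8039786261160274, 0.2616175450239678]) @ [[-0.67, -0.6, -0.44], [-0.27, 0.75, -0.61], [0.69, -0.29, -0.66]]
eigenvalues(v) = [(2.45+0j), (-0.39+0.46j), (-0.39-0.46j)]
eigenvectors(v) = [[-0.67+0.00j, (-0.47-0.31j), -0.47+0.31j], [(-0.56+0j), (0.1+0.24j), (0.1-0.24j)], [0.48+0.00j, 0.78+0.00j, (0.78-0j)]]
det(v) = 0.88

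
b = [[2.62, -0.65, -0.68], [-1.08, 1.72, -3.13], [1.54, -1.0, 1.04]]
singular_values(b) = [4.3, 2.76, 0.0]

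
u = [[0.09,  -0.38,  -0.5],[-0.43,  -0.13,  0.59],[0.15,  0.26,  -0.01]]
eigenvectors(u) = [[0.15, 0.77, -0.76], [0.87, -0.43, 0.64], [-0.48, 0.47, 0.11]]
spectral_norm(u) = 0.88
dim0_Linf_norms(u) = [0.43, 0.38, 0.59]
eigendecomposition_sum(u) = [[-0.05,  -0.07,  0.03], [-0.31,  -0.39,  0.15], [0.17,  0.22,  -0.08]] + [[-0.0,-0.0,-0.0], [0.0,0.0,0.0], [-0.00,-0.00,-0.00]] + [[0.14, -0.31, -0.52], [-0.12, 0.26, 0.44], [-0.02, 0.04, 0.07]]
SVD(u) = [[-0.60, -0.67, 0.43], [0.8, -0.47, 0.38], [-0.05, 0.57, 0.82]] @ diag([0.8784018172528708, 0.5205854525545955, 0.00101687530246697]) @ [[-0.46, 0.13, 0.88], [0.44, 0.89, 0.1], [-0.77, 0.43, -0.47]]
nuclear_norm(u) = 1.40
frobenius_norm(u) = 1.02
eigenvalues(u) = [-0.53, -0.0, 0.48]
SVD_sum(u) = [[0.24, -0.07, -0.46], [-0.32, 0.09, 0.61], [0.02, -0.01, -0.04]] + [[-0.15, -0.31, -0.03],[-0.11, -0.22, -0.02],[0.13, 0.27, 0.03]] + [[-0.00, 0.00, -0.0], [-0.00, 0.00, -0.00], [-0.0, 0.00, -0.0]]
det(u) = 0.00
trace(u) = -0.05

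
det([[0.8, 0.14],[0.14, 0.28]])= 0.204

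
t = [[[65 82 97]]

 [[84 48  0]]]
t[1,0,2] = 0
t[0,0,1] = 82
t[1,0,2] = 0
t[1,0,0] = 84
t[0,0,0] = 65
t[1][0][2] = 0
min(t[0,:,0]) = 65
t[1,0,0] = 84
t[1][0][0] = 84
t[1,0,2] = 0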